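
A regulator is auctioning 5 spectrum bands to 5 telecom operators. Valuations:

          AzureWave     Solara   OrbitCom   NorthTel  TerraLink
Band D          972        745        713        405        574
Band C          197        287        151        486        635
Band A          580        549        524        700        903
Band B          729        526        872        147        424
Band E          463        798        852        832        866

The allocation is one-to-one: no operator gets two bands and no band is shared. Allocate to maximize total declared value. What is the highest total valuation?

Max total: $4031M

Optimal: AzureWave→Band D ($972M), Solara→Band E ($798M), OrbitCom→Band B ($872M), NorthTel→Band C ($486M), TerraLink→Band A ($903M) — total 972+798+872+486+903 = $4031M.
Max-entry greedy (repeatedly take the single best remaining cell) gives $3866M, worse by 165.
Next-best assignment: AzureWave→Band D, Solara→Band E, OrbitCom→Band B, NorthTel→Band A, TerraLink→Band C = $3977M.
No other one-to-one assignment exceeds $4031M.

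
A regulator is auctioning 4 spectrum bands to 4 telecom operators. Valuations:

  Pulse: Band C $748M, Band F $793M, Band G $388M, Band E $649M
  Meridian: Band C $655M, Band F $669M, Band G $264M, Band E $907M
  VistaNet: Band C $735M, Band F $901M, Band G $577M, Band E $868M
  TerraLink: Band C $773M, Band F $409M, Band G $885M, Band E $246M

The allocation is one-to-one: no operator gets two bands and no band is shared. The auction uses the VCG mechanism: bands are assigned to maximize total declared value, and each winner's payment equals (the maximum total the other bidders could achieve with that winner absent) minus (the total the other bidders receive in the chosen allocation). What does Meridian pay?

Meridian pays $12M.

Efficient allocation: Pulse→Band C ($748M), Meridian→Band E ($907M), VistaNet→Band F ($901M), TerraLink→Band G ($885M); total welfare W = $3441M.
Meridian receives Band E at value $907M, so the others get W − 907 = $2534M.
Without Meridian: best allocation of the remaining 3 bidders over all 4 bands is Pulse→Band F ($793M), VistaNet→Band E ($868M), TerraLink→Band G ($885M), total $2546M.
VCG payment = (others' best without Meridian) − (others' welfare with Meridian) = 2546 − 2534 = $12M.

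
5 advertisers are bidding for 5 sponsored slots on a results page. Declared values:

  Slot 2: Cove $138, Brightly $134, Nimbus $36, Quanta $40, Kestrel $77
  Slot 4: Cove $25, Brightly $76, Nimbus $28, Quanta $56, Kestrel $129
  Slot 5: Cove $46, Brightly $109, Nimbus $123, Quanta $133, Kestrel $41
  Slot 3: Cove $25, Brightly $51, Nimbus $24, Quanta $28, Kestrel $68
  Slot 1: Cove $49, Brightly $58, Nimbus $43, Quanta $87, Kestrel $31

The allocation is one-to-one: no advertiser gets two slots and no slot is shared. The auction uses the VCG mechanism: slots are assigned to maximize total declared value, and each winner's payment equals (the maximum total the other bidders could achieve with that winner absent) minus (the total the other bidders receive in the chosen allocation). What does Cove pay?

Cove pays $83.

Efficient allocation: Cove→Slot 2 ($138), Brightly→Slot 3 ($51), Nimbus→Slot 5 ($123), Quanta→Slot 1 ($87), Kestrel→Slot 4 ($129); total welfare W = $528.
Cove receives Slot 2 at value $138, so the others get W − 138 = $390.
Without Cove: best allocation of the remaining 4 bidders over all 5 slots is Brightly→Slot 2 ($134), Nimbus→Slot 5 ($123), Quanta→Slot 1 ($87), Kestrel→Slot 4 ($129), total $473.
VCG payment = (others' best without Cove) − (others' welfare with Cove) = 473 − 390 = $83.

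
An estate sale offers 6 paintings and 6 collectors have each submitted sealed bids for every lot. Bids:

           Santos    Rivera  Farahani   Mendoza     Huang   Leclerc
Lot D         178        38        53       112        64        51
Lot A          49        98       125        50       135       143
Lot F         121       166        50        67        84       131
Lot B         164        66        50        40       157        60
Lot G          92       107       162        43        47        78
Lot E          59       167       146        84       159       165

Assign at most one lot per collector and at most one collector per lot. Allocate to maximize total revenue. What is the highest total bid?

Max total: $906

This is the linear assignment problem.
Optimal: Santos→Lot B ($164), Rivera→Lot F ($166), Farahani→Lot G ($162), Mendoza→Lot D ($112), Huang→Lot E ($159), Leclerc→Lot A ($143) — total 164+166+162+112+159+143 = $906.
Row-greedy (each collector in turn takes its best remaining lot) gives $874, worse by 32.
Next-best assignment: Santos→Lot B, Rivera→Lot F, Farahani→Lot G, Mendoza→Lot D, Huang→Lot A, Leclerc→Lot E = $904.
Checked against all permutations: $906 is optimal.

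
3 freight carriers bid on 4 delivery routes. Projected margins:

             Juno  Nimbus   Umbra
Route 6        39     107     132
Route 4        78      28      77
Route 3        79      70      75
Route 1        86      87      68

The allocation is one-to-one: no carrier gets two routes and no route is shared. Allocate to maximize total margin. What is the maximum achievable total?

Maximum total: $298k

Optimal: Juno→Route 3 ($79k), Nimbus→Route 1 ($87k), Umbra→Route 6 ($132k) — total 79+87+132 = $298k.
Row-greedy (each carrier in turn takes its best remaining route) gives $270k, worse by 28.
Next-best assignment: Juno→Route 4, Nimbus→Route 1, Umbra→Route 6 = $297k.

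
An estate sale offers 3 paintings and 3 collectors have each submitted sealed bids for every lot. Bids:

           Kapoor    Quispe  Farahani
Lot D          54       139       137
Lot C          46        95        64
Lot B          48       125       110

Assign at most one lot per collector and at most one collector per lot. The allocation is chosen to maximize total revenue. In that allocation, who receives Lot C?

Optimal: Kapoor→Lot C ($46), Quispe→Lot B ($125), Farahani→Lot D ($137) — total 46+125+137 = $308.
Row-greedy (each collector in turn takes its best remaining lot) gives $243, worse by 65.
Next-best assignment: Kapoor→Lot C, Quispe→Lot D, Farahani→Lot B = $295.
No other one-to-one assignment exceeds $308.
Kapoor's own top lot is Lot D ($54), but forcing Kapoor→Lot D and reassigning the rest optimally gives only $259 — worse by 49.

Kapoor receives Lot C.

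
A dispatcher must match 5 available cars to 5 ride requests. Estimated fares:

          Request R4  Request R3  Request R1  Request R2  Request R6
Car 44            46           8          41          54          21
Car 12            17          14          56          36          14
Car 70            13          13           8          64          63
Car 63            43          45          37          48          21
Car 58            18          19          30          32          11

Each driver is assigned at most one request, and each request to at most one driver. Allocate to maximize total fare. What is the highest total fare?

Max total: $242

Optimal: Car 44→Request R4 ($46), Car 12→Request R1 ($56), Car 70→Request R6 ($63), Car 63→Request R3 ($45), Car 58→Request R2 ($32) — total 46+56+63+45+32 = $242.
Row-greedy (each driver in turn takes its best remaining request) gives $236, worse by 6.
Next-best assignment: Car 44→Request R2, Car 12→Request R1, Car 70→Request R6, Car 63→Request R3, Car 58→Request R4 = $236.
Swapping Car 70↔Car 12 (Car 70→Request R1 $8, Car 12→Request R6 $14) loses 97.
Every other assignment is strictly worse.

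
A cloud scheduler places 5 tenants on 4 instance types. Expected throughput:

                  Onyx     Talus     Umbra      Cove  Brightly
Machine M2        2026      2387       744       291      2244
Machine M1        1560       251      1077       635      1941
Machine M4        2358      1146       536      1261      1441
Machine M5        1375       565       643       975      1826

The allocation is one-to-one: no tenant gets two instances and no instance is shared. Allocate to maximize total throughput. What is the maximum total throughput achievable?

This is the linear assignment problem.
Optimal: Talus→Machine M2 (2387 ops/s), Brightly→Machine M1 (1941 ops/s), Onyx→Machine M4 (2358 ops/s), Cove→Machine M5 (975 ops/s) — total 2387+1941+2358+975 = 7661 ops/s.
Row-greedy (each tenant in turn takes its best remaining instance) gives 6797 ops/s, worse by 864.

Maximum total: 7661 ops/s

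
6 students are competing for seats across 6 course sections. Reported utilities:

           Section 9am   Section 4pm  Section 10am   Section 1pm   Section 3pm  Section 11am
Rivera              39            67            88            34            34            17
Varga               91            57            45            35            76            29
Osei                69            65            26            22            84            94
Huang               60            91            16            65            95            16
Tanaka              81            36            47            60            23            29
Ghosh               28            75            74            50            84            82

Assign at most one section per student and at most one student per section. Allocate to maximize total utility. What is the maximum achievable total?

Maximum total: 508 points

Optimal: Rivera→Section 10am (88 points), Varga→Section 9am (91 points), Osei→Section 11am (94 points), Huang→Section 4pm (91 points), Tanaka→Section 1pm (60 points), Ghosh→Section 3pm (84 points) — total 88+91+94+91+60+84 = 508 points.
Row-greedy (each student in turn takes its best remaining section) gives 503 points, worse by 5.
Next-best assignment: Rivera→Section 10am, Varga→Section 9am, Osei→Section 11am, Huang→Section 3pm, Tanaka→Section 1pm, Ghosh→Section 4pm = 503 points.
No other one-to-one assignment exceeds 508 points.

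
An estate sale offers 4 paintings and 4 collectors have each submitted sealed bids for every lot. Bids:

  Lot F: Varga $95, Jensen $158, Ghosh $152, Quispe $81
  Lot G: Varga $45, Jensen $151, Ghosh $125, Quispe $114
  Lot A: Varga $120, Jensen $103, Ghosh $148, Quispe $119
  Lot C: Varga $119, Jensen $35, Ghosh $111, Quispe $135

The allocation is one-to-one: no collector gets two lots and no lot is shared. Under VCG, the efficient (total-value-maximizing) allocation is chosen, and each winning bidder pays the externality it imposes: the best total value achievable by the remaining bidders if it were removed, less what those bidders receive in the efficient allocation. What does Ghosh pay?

Efficient allocation: Varga→Lot A ($120), Jensen→Lot G ($151), Ghosh→Lot F ($152), Quispe→Lot C ($135); total welfare W = $558.
Ghosh receives Lot F at value $152, so the others get W − 152 = $406.
Without Ghosh: best allocation of the remaining 3 bidders over all 4 lots is Varga→Lot A ($120), Jensen→Lot F ($158), Quispe→Lot C ($135), total $413.
VCG payment = (others' best without Ghosh) − (others' welfare with Ghosh) = 413 − 406 = $7.

Ghosh pays $7.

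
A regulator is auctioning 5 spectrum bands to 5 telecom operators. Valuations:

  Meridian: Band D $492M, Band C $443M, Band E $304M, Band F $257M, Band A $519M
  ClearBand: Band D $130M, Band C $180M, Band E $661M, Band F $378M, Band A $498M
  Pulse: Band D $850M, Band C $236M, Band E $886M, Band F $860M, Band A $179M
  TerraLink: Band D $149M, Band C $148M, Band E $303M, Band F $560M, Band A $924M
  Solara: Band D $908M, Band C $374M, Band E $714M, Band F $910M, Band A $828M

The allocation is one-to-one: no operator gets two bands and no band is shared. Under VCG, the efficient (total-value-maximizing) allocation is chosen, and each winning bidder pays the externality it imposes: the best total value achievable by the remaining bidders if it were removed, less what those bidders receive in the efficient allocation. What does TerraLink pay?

Efficient allocation: Meridian→Band C ($443M), ClearBand→Band E ($661M), Pulse→Band F ($860M), TerraLink→Band A ($924M), Solara→Band D ($908M); total welfare W = $3796M.
TerraLink receives Band A at value $924M, so the others get W − 924 = $2872M.
Without TerraLink: best allocation of the remaining 4 bidders over all 5 bands is Meridian→Band A ($519M), ClearBand→Band E ($661M), Pulse→Band F ($860M), Solara→Band D ($908M), total $2948M.
VCG payment = (others' best without TerraLink) − (others' welfare with TerraLink) = 2948 − 2872 = $76M.

TerraLink pays $76M.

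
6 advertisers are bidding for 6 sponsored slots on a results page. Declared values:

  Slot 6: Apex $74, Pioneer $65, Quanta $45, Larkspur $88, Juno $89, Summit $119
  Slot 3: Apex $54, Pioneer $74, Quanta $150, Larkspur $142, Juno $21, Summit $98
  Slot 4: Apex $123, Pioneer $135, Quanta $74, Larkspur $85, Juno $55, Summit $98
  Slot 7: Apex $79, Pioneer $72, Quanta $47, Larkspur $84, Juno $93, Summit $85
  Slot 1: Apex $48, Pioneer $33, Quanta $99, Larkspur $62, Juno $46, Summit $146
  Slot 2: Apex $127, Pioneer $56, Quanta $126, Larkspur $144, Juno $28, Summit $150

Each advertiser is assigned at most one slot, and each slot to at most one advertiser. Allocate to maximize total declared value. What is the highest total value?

Optimal: Apex→Slot 7 ($79), Pioneer→Slot 4 ($135), Quanta→Slot 3 ($150), Larkspur→Slot 2 ($144), Juno→Slot 6 ($89), Summit→Slot 1 ($146) — total 79+135+150+144+89+146 = $743.
Row-greedy (each advertiser in turn takes its best remaining slot) gives $739, worse by 4.

Max total: $743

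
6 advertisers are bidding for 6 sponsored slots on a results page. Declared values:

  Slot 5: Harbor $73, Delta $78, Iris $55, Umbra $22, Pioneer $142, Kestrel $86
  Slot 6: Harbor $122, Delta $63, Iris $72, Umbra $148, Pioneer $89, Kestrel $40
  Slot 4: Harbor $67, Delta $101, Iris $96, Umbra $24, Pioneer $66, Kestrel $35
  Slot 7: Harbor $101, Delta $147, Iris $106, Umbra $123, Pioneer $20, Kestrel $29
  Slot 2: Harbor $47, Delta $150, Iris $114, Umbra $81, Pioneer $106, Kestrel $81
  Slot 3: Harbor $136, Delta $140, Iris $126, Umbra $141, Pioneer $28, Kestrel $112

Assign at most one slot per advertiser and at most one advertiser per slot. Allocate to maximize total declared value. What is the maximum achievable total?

Maximum total: $750

This is the linear assignment problem.
Optimal: Harbor→Slot 3 ($136), Delta→Slot 7 ($147), Iris→Slot 4 ($96), Umbra→Slot 6 ($148), Pioneer→Slot 5 ($142), Kestrel→Slot 2 ($81) — total 136+147+96+148+142+81 = $750.
Max-entry greedy (repeatedly take the single best remaining cell) gives $717, worse by 33.
Next-best assignment: Harbor→Slot 7, Delta→Slot 2, Iris→Slot 4, Umbra→Slot 6, Pioneer→Slot 5, Kestrel→Slot 3 = $749.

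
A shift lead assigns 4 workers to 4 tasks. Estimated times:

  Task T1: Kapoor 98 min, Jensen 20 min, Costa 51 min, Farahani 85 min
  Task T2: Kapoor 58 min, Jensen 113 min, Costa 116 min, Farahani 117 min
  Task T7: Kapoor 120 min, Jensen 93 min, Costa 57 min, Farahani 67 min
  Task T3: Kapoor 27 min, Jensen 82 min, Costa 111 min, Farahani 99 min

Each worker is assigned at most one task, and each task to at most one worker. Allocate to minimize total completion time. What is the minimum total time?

Min total: 221 min

Optimal: Kapoor→Task T3 (27 min), Jensen→Task T1 (20 min), Costa→Task T7 (57 min), Farahani→Task T2 (117 min) — total 27+20+57+117 = 221 min.
Column-greedy (each task in turn goes to its cheapest remaining worker) gives 234 min, worse by 13.
Swapping Costa↔Jensen (Costa→Task T1 51 min, Jensen→Task T7 93 min) adds 67.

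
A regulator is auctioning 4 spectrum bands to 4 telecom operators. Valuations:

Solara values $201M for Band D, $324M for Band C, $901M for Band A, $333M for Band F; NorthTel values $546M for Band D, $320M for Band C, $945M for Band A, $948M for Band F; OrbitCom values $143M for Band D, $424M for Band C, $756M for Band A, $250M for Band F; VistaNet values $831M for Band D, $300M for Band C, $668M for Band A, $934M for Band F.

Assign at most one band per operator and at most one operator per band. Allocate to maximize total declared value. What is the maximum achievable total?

This is a one-to-one assignment (maximum-weight bipartite matching).
Optimal: Solara→Band A ($901M), NorthTel→Band F ($948M), OrbitCom→Band C ($424M), VistaNet→Band D ($831M) — total 901+948+424+831 = $3104M.
Column-greedy (each band in turn goes to its best remaining operator) gives $2533M, worse by 571.
Next-best assignment: Solara→Band C, NorthTel→Band F, OrbitCom→Band A, VistaNet→Band D = $2859M.

Maximum total: $3104M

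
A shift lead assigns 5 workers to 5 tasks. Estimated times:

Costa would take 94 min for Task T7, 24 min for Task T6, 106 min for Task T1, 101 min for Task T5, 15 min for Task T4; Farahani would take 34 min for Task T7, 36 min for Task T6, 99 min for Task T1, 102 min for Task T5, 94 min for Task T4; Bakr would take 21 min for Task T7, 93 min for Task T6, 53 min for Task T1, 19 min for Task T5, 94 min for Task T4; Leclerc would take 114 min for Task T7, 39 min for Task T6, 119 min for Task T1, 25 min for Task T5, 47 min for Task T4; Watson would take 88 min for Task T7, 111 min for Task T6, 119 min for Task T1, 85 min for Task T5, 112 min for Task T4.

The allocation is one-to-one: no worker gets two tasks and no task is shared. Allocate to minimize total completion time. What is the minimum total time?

Minimum total: 216 min

Treat this as an assignment problem: match each worker to one task.
Optimal: Costa→Task T4 (15 min), Farahani→Task T6 (36 min), Bakr→Task T7 (21 min), Leclerc→Task T5 (25 min), Watson→Task T1 (119 min) — total 15+36+21+25+119 = 216 min.
Column-greedy (each task in turn goes to its cheapest remaining worker) gives 281 min, worse by 65.
Every other assignment is strictly worse.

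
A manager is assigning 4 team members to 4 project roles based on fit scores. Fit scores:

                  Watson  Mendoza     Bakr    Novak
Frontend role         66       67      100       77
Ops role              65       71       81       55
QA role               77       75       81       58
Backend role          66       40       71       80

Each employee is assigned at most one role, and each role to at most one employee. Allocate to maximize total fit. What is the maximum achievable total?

Optimal: Watson→QA role (77 pts), Mendoza→Ops role (71 pts), Bakr→Frontend role (100 pts), Novak→Backend role (80 pts) — total 77+71+100+80 = 328 pts.

Maximum total: 328 pts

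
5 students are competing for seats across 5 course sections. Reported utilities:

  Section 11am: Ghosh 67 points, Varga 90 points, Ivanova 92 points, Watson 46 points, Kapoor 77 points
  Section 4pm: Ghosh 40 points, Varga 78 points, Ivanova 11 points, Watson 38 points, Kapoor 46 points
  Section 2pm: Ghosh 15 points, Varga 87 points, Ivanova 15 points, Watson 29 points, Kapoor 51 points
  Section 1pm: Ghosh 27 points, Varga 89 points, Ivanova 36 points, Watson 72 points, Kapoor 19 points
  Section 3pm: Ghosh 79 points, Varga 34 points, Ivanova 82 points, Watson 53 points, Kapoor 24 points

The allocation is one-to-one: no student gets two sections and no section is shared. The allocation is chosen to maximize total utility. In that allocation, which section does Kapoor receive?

Optimal: Ghosh→Section 3pm (79 points), Varga→Section 2pm (87 points), Ivanova→Section 11am (92 points), Watson→Section 1pm (72 points), Kapoor→Section 4pm (46 points) — total 79+87+92+72+46 = 376 points.
Column-greedy (each section in turn goes to its best remaining student) gives 372 points, worse by 4.
Checked against all permutations: 376 points is optimal.
Kapoor's own top section is Section 11am (77 points), but forcing Kapoor→Section 11am and reassigning the rest optimally gives only 358 points — worse by 18.

Kapoor receives Section 4pm.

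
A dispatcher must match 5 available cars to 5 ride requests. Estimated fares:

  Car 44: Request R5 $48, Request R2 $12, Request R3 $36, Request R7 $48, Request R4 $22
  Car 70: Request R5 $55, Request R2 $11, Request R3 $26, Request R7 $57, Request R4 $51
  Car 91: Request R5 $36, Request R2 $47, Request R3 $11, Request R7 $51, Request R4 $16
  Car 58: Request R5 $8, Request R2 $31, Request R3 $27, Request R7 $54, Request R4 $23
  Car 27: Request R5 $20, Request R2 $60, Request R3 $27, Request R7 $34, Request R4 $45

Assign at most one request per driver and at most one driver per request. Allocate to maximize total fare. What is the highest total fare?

This is a one-to-one assignment (maximum-weight bipartite matching).
Optimal: Car 44→Request R5 ($48), Car 70→Request R4 ($51), Car 91→Request R7 ($51), Car 58→Request R3 ($27), Car 27→Request R2 ($60) — total 48+51+51+27+60 = $237.
Column-greedy (each request in turn goes to its best remaining driver) gives $221, worse by 16.
Checked against all permutations: $237 is optimal.

Maximum total: $237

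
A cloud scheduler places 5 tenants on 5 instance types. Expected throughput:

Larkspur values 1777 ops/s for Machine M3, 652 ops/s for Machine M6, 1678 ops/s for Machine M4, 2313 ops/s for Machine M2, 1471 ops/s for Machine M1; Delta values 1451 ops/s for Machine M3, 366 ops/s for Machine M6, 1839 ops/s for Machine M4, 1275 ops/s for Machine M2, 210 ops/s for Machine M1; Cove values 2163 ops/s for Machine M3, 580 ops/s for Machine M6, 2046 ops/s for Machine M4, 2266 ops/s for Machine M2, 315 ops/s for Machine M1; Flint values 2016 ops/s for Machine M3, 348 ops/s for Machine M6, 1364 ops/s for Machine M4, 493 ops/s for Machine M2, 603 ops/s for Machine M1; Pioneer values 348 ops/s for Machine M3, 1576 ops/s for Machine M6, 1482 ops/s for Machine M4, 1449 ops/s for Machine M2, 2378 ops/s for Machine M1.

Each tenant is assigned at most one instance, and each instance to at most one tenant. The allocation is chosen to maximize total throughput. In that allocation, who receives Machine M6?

Pioneer receives Machine M6.

Optimal: Larkspur→Machine M1 (1471 ops/s), Delta→Machine M4 (1839 ops/s), Cove→Machine M2 (2266 ops/s), Flint→Machine M3 (2016 ops/s), Pioneer→Machine M6 (1576 ops/s) — total 1471+1839+2266+2016+1576 = 9168 ops/s.
Pioneer's own top instance is Machine M1 (2378 ops/s), but forcing Pioneer→Machine M1 and reassigning the rest optimally gives only 9151 ops/s — worse by 17.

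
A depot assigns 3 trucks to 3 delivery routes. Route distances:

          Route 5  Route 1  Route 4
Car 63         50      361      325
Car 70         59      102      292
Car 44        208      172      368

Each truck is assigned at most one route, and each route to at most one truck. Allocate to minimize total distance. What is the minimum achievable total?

Min total: 514 km

Optimal: Car 63→Route 5 (50 km), Car 70→Route 4 (292 km), Car 44→Route 1 (172 km) — total 50+292+172 = 514 km.
Column-greedy (each route in turn goes to its cheapest remaining truck) gives 520 km, worse by 6.
Next-best assignment: Car 63→Route 5, Car 70→Route 1, Car 44→Route 4 = 520 km.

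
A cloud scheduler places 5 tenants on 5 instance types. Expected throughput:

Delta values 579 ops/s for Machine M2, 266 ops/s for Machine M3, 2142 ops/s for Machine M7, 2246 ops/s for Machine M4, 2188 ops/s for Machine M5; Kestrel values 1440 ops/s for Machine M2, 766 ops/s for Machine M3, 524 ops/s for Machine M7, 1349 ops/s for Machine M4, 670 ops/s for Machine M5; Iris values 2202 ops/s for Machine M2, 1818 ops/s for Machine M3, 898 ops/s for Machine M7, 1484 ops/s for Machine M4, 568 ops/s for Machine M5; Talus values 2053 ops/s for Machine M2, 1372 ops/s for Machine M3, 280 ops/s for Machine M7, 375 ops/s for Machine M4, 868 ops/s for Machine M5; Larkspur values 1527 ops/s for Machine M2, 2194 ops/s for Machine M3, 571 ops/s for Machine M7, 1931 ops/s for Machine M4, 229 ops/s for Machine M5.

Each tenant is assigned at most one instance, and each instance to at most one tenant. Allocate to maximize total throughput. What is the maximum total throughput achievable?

This is a one-to-one assignment (maximum-weight bipartite matching).
Optimal: Delta→Machine M7 (2142 ops/s), Kestrel→Machine M4 (1349 ops/s), Iris→Machine M2 (2202 ops/s), Talus→Machine M5 (868 ops/s), Larkspur→Machine M3 (2194 ops/s) — total 2142+1349+2202+868+2194 = 8755 ops/s.
Max-entry greedy (repeatedly take the single best remaining cell) gives 8034 ops/s, worse by 721.
Swapping Talus↔Kestrel (Talus→Machine M4 375 ops/s, Kestrel→Machine M5 670 ops/s) loses 1172.
No other one-to-one assignment exceeds 8755 ops/s.

Maximum total: 8755 ops/s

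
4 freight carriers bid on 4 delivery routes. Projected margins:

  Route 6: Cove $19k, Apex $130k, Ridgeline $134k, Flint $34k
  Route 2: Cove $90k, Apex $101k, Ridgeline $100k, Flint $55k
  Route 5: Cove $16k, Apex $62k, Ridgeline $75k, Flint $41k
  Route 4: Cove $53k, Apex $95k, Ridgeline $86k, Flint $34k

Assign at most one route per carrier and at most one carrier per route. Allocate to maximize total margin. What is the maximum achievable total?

Optimal: Cove→Route 2 ($90k), Apex→Route 4 ($95k), Ridgeline→Route 6 ($134k), Flint→Route 5 ($41k) — total 90+95+134+41 = $360k.

Maximum total: $360k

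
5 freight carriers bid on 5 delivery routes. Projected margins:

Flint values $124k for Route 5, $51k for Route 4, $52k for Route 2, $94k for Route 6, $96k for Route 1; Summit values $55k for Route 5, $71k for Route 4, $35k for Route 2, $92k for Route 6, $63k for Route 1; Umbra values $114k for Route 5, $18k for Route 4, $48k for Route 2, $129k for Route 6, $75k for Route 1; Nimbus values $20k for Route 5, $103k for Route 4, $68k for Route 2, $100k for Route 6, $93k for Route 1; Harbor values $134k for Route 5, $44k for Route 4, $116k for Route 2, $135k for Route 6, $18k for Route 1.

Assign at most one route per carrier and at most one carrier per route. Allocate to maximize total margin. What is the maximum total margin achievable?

Maximum total: $535k

This is a one-to-one assignment (maximum-weight bipartite matching).
Optimal: Flint→Route 5 ($124k), Summit→Route 1 ($63k), Umbra→Route 6 ($129k), Nimbus→Route 4 ($103k), Harbor→Route 2 ($116k) — total 124+63+129+103+116 = $535k.
Row-greedy (each carrier in turn takes its best remaining route) gives $510k, worse by 25.
Next-best assignment: Flint→Route 5, Summit→Route 4, Umbra→Route 6, Nimbus→Route 1, Harbor→Route 2 = $533k.
Checked against all permutations: $535k is optimal.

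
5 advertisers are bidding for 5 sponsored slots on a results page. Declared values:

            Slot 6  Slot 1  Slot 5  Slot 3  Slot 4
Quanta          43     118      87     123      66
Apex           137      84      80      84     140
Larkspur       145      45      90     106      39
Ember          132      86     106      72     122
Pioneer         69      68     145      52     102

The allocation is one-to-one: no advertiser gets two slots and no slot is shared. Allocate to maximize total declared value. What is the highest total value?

Max total: $641

Optimal: Quanta→Slot 1 ($118), Apex→Slot 4 ($140), Larkspur→Slot 3 ($106), Ember→Slot 6 ($132), Pioneer→Slot 5 ($145) — total 118+140+106+132+145 = $641.
Row-greedy (each advertiser in turn takes its best remaining slot) gives $582, worse by 59.
Next-best assignment: Quanta→Slot 3, Apex→Slot 4, Larkspur→Slot 6, Ember→Slot 1, Pioneer→Slot 5 = $639.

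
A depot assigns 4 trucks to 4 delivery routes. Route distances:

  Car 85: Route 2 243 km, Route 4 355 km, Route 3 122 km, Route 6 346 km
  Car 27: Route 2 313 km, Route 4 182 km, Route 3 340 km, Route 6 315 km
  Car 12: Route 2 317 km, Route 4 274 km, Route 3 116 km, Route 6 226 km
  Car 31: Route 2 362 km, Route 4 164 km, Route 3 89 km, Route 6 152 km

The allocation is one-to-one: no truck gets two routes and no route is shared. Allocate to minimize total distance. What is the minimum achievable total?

Optimal: Car 85→Route 2 (243 km), Car 27→Route 4 (182 km), Car 12→Route 3 (116 km), Car 31→Route 6 (152 km) — total 243+182+116+152 = 693 km.
Row-greedy (each truck in turn takes its cheapest remaining route) gives 892 km, worse by 199.
No other one-to-one assignment undercuts 693 km.

Min total: 693 km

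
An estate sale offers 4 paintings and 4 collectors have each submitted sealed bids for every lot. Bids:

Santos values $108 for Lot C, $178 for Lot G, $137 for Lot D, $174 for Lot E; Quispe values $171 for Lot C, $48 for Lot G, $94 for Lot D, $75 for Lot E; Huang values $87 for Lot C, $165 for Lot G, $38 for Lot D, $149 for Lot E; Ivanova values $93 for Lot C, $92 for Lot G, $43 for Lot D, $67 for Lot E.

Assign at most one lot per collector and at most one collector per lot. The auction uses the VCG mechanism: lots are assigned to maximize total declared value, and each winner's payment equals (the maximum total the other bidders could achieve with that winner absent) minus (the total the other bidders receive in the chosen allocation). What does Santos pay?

Efficient allocation: Santos→Lot E ($174), Quispe→Lot C ($171), Huang→Lot G ($165), Ivanova→Lot D ($43); total welfare W = $553.
Santos receives Lot E at value $174, so the others get W − 174 = $379.
Without Santos: best allocation of the remaining 3 bidders over all 4 lots is Quispe→Lot C ($171), Huang→Lot E ($149), Ivanova→Lot G ($92), total $412.
VCG payment = (others' best without Santos) − (others' welfare with Santos) = 412 − 379 = $33.

Santos pays $33.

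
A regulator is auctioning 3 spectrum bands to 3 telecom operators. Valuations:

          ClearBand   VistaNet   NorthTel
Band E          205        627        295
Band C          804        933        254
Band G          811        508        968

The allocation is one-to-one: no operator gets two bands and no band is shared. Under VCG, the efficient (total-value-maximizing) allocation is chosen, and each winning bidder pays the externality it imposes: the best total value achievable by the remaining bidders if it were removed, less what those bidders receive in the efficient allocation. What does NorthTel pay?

Efficient allocation: ClearBand→Band C ($804M), VistaNet→Band E ($627M), NorthTel→Band G ($968M); total welfare W = $2399M.
NorthTel receives Band G at value $968M, so the others get W − 968 = $1431M.
Without NorthTel: best allocation of the remaining 2 bidders over all 3 bands is ClearBand→Band G ($811M), VistaNet→Band C ($933M), total $1744M.
VCG payment = (others' best without NorthTel) − (others' welfare with NorthTel) = 1744 − 1431 = $313M.

NorthTel pays $313M.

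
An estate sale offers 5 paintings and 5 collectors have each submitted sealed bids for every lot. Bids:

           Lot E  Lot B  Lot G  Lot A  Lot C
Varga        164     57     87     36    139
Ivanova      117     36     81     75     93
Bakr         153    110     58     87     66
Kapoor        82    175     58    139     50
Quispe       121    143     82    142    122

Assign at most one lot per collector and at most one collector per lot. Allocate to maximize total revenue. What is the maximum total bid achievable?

Optimal: Varga→Lot C ($139), Ivanova→Lot G ($81), Bakr→Lot E ($153), Kapoor→Lot B ($175), Quispe→Lot A ($142) — total 139+81+153+175+142 = $690.
Max-entry greedy (repeatedly take the single best remaining cell) gives $632, worse by 58.

Maximum total: $690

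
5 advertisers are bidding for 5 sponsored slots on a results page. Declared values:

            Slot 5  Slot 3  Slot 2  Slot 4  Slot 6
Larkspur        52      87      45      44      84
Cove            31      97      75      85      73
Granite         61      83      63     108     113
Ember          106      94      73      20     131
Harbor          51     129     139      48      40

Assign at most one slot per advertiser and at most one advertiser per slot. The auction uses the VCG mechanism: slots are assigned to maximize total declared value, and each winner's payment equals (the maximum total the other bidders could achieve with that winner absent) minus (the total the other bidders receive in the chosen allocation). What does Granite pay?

Efficient allocation: Larkspur→Slot 6 ($84), Cove→Slot 3 ($97), Granite→Slot 4 ($108), Ember→Slot 5 ($106), Harbor→Slot 2 ($139); total welfare W = $534.
Granite receives Slot 4 at value $108, so the others get W − 108 = $426.
Without Granite: best allocation of the remaining 4 bidders over all 5 slots is Larkspur→Slot 3 ($87), Cove→Slot 4 ($85), Ember→Slot 6 ($131), Harbor→Slot 2 ($139), total $442.
VCG payment = (others' best without Granite) − (others' welfare with Granite) = 442 − 426 = $16.

Granite pays $16.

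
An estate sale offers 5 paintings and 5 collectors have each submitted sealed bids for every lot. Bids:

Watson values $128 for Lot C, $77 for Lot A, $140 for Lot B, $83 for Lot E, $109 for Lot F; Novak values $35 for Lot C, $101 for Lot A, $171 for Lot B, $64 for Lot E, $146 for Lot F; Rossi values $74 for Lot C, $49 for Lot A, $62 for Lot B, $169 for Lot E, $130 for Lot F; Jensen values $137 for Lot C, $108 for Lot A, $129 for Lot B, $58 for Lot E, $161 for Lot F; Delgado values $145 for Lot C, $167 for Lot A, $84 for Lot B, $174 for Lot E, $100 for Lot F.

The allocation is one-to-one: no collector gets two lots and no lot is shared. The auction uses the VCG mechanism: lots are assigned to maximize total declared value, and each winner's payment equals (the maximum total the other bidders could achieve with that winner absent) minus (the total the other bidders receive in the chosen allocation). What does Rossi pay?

Efficient allocation: Watson→Lot C ($128), Novak→Lot B ($171), Rossi→Lot E ($169), Jensen→Lot F ($161), Delgado→Lot A ($167); total welfare W = $796.
Rossi receives Lot E at value $169, so the others get W − 169 = $627.
Without Rossi: best allocation of the remaining 4 bidders over all 5 lots is Watson→Lot C ($128), Novak→Lot B ($171), Jensen→Lot F ($161), Delgado→Lot E ($174), total $634.
VCG payment = (others' best without Rossi) − (others' welfare with Rossi) = 634 − 627 = $7.

Rossi pays $7.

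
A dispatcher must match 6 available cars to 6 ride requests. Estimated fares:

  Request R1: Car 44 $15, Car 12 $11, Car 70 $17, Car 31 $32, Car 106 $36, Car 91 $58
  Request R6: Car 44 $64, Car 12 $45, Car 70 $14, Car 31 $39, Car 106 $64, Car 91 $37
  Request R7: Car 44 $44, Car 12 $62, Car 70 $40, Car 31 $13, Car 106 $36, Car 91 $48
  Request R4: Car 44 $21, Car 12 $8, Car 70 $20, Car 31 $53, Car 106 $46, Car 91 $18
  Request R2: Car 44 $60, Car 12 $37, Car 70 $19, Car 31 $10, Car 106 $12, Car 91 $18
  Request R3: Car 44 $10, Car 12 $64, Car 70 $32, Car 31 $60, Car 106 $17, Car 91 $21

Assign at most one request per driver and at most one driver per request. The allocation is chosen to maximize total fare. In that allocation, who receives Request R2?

Optimal: Car 44→Request R2 ($60), Car 12→Request R3 ($64), Car 70→Request R7 ($40), Car 31→Request R4 ($53), Car 106→Request R6 ($64), Car 91→Request R1 ($58) — total 60+64+40+53+64+58 = $339.
Column-greedy (each request in turn goes to its best remaining driver) gives $273, worse by 66.
Next-best assignment: Car 44→Request R2, Car 12→Request R7, Car 70→Request R3, Car 31→Request R4, Car 106→Request R6, Car 91→Request R1 = $329.
No other one-to-one assignment exceeds $339.
Car 44's own top request is Request R6 ($64), but forcing Car 44→Request R6 and reassigning the rest optimally gives only $309 — worse by 30.

Car 44 receives Request R2.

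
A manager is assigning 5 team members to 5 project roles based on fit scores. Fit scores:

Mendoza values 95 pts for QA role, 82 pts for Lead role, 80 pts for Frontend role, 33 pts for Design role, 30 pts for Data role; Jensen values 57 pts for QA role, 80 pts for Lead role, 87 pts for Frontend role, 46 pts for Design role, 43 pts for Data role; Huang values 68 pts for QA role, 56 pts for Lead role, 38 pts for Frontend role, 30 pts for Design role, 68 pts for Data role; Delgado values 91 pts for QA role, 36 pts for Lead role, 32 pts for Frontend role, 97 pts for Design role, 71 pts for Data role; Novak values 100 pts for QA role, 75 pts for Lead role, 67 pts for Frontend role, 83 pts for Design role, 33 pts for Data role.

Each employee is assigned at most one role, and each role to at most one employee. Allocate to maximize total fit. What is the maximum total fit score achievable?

Max total: 434 pts

Optimal: Mendoza→Lead role (82 pts), Jensen→Frontend role (87 pts), Huang→Data role (68 pts), Delgado→Design role (97 pts), Novak→QA role (100 pts) — total 82+87+68+97+100 = 434 pts.
Row-greedy (each employee in turn takes its best remaining role) gives 422 pts, worse by 12.
Swapping Jensen↔Mendoza (Jensen→Lead role 80 pts, Mendoza→Frontend role 80 pts) loses 9.
Every other assignment is strictly worse.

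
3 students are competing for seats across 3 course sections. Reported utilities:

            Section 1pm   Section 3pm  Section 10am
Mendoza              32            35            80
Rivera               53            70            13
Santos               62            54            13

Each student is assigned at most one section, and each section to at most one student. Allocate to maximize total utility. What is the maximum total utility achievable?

Maximum total: 212 points

This is a one-to-one assignment (maximum-weight bipartite matching).
Optimal: Mendoza→Section 10am (80 points), Rivera→Section 3pm (70 points), Santos→Section 1pm (62 points) — total 80+70+62 = 212 points.
Next-best assignment: Mendoza→Section 10am, Rivera→Section 1pm, Santos→Section 3pm = 187 points.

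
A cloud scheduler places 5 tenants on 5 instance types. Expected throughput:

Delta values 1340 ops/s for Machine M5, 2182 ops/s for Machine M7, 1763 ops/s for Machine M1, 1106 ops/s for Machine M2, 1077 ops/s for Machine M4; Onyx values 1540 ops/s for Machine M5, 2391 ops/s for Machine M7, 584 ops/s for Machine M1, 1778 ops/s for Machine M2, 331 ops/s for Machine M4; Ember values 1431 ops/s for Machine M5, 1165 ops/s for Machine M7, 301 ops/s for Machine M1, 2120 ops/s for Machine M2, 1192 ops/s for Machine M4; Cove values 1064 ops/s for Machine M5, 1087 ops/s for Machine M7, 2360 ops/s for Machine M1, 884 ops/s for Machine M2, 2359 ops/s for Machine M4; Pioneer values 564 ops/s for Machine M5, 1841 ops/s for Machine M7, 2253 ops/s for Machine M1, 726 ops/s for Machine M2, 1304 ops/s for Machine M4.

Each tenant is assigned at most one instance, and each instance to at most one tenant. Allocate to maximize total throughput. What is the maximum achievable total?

Max total: 10463 ops/s

Optimal: Delta→Machine M5 (1340 ops/s), Onyx→Machine M7 (2391 ops/s), Ember→Machine M2 (2120 ops/s), Cove→Machine M4 (2359 ops/s), Pioneer→Machine M1 (2253 ops/s) — total 1340+2391+2120+2359+2253 = 10463 ops/s.
Row-greedy (each tenant in turn takes its best remaining instance) gives 9055 ops/s, worse by 1408.
No other one-to-one assignment exceeds 10463 ops/s.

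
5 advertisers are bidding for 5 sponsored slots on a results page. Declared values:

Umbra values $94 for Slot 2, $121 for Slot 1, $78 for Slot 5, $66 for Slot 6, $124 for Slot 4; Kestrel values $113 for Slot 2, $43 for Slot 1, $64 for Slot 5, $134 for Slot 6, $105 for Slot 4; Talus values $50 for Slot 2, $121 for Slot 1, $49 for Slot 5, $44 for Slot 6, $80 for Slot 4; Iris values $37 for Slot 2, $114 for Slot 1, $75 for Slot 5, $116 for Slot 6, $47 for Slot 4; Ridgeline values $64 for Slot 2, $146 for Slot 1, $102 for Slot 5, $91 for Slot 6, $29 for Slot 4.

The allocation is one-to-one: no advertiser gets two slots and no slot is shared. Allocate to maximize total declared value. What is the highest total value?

Treat this as an assignment problem: match each advertiser to one slot.
Optimal: Umbra→Slot 4 ($124), Kestrel→Slot 2 ($113), Talus→Slot 1 ($121), Iris→Slot 6 ($116), Ridgeline→Slot 5 ($102) — total 124+113+121+116+102 = $576.
Column-greedy (each slot in turn goes to its best remaining advertiser) gives $533, worse by 43.
Next-best assignment: Umbra→Slot 4, Kestrel→Slot 2, Talus→Slot 5, Iris→Slot 6, Ridgeline→Slot 1 = $548.

Max total: $576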